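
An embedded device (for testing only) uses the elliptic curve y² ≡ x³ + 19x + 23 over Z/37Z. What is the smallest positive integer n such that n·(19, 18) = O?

4

2P: tangent at (19, 18): λ = (3·19² + 19)/(2·18) ≡ 29/36. 36⁻¹ ≡ 36 (mod 37), so λ ≡ 29·36 ≡ 8.
  x = λ² - 19 - 19 = 64 - 38 ≡ 26; y = λ·(19 - 26) - 18 ≡ 0. → (26, 0)
3P: (26, 0) + (19, 18). λ = (18 - 0)/(19 - 26) ≡ 18/30 mod 37. 30⁻¹ ≡ 21 (mod 37), so λ ≡ 8.
  x = λ² - 26 - 19 = 64 - 45 ≡ 19; y = λ·(26 - 19) - 0 ≡ 19. → (19, 19)
4P: (19, 19) + (19, 18): same x and y₁ ≡ -y₂, so the sum is O.
4P = O, so the order is 4.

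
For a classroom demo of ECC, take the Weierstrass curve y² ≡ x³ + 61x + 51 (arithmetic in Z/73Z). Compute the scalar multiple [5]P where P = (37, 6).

(6, 66)

Repeated addition: build up to 5P.
2P: tangent at (37, 6): λ = (3·37² + 61)/(2·6) ≡ 7/12. 12⁻¹ ≡ 67 (mod 73), so λ ≡ 7·67 ≡ 31.
  x = λ² - 37 - 37 = 961 - 74 ≡ 11; y = λ·(37 - 11) - 6 ≡ 70. → (11, 70)
3P: (11, 70) + (37, 6). λ = (6 - 70)/(37 - 11) ≡ 9/26 mod 73. 26⁻¹ ≡ 59 (mod 73), so λ ≡ 20.
  x = λ² - 11 - 37 = 400 - 48 ≡ 60; y = λ·(11 - 60) - 70 ≡ 45. → (60, 45)
4P: (60, 45) + (37, 6). λ = (6 - 45)/(37 - 60) ≡ 34/50 mod 73. 50⁻¹ ≡ 19 (mod 73), so λ ≡ 62.
  x = λ² - 60 - 37 = 3844 - 97 ≡ 24; y = λ·(60 - 24) - 45 ≡ 70. → (24, 70)
5P: (24, 70) + (37, 6). λ = (6 - 70)/(37 - 24) ≡ 9/13 mod 73. 13⁻¹ ≡ 45 (mod 73) since 13·45 = 585 ≡ 1, so λ ≡ 40.
  x = λ² - 24 - 37 = 1600 - 61 ≡ 6; y = λ·(24 - 6) - 70 ≡ 66. → (6, 66)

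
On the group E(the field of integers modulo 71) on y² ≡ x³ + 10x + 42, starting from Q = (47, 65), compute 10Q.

Repeated addition: build up to 10Q.
2Q: tangent at (47, 65): λ = (3·47² + 10)/(2·65) ≡ 34/59. 59⁻¹ ≡ 65 (mod 71) since 59·65 = 3835 ≡ 1, so λ ≡ 34·65 ≡ 9.
  x = λ² - 47 - 47 = 81 - 94 ≡ 58; y = λ·(47 - 58) - 65 ≡ 49. → (58, 49)
3Q: (58, 49) + (47, 65). λ = (65 - 49)/(47 - 58) ≡ 16/60 mod 71. 60⁻¹ ≡ 58 (mod 71) since 60·58 = 3480 ≡ 1, so λ ≡ 5.
  x = λ² - 58 - 47 = 25 - 105 ≡ 62; y = λ·(58 - 62) - 49 ≡ 2. → (62, 2)
4Q: (62, 2) + (47, 65). λ = (65 - 2)/(47 - 62) ≡ 63/56 mod 71. 56⁻¹ ≡ 52 (mod 71) since 56·52 = 2912 ≡ 1, so λ ≡ 10.
  x = λ² - 62 - 47 = 100 - 109 ≡ 62; y = λ·(62 - 62) - 2 ≡ 69. → (62, 69)
5Q: (62, 69) + (47, 65). λ = (65 - 69)/(47 - 62) ≡ 67/56 mod 71. 56⁻¹ ≡ 52 (mod 71), so λ ≡ 5.
  x = λ² - 62 - 47 = 25 - 109 ≡ 58; y = λ·(62 - 58) - 69 ≡ 22. → (58, 22)
6Q: (58, 22) + (47, 65). λ = (65 - 22)/(47 - 58) ≡ 43/60 mod 71. 60⁻¹ ≡ 58 (mod 71), so λ ≡ 9.
  x = λ² - 58 - 47 = 81 - 105 ≡ 47; y = λ·(58 - 47) - 22 ≡ 6. → (47, 6)
7Q: (47, 6) + (47, 65): same x and y₁ ≡ -y₂, so the sum is ∞.
8Q: ∞ + (47, 65) = (47, 65) (identity).
9Q: tangent at (47, 65): λ = (3·47² + 10)/(2·65) ≡ 34/59. 59⁻¹ ≡ 65 (mod 71), so λ ≡ 34·65 ≡ 9.
  x = λ² - 47 - 47 = 81 - 94 ≡ 58; y = λ·(47 - 58) - 65 ≡ 49. → (58, 49)
10Q: (58, 49) + (47, 65). λ = (65 - 49)/(47 - 58) ≡ 16/60 mod 71. 60⁻¹ ≡ 58 (mod 71), so λ ≡ 5.
  x = λ² - 58 - 47 = 25 - 105 ≡ 62; y = λ·(58 - 62) - 49 ≡ 2. → (62, 2)

(62, 2)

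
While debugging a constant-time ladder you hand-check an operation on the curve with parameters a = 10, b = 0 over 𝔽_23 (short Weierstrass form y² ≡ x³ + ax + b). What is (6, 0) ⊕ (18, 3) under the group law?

(12, 10)

(6, 0) + (18, 3). λ = (3 - 0)/(18 - 6) ≡ 3/12 mod 23. 12⁻¹ ≡ 2 (mod 23) since 12·2 = 24 ≡ 1, so λ ≡ 6.
  x = λ² - 6 - 18 = 36 - 24 ≡ 12; y = λ·(6 - 12) - 0 ≡ 10. → (12, 10)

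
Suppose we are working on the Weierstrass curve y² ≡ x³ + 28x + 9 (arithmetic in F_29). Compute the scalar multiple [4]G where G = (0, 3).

(3, 27)

Double-and-add on 4 = (100)₂. Start with G = (0, 3) for the leading 1-bit.
double: tangent at (0, 3): λ = (3·0² + 28)/(2·3) ≡ 28/6. 6⁻¹ ≡ 5 (mod 29) since 6·5 = 30 ≡ 1, so λ ≡ 28·5 ≡ 24.
  x = λ² - 0 - 0 = 576 - 0 ≡ 25; y = λ·(0 - 25) - 3 ≡ 6. → (25, 6)
double: tangent at (25, 6): λ = (3·25² + 28)/(2·6) ≡ 18/12. 12⁻¹ ≡ 17 (mod 29), so λ ≡ 18·17 ≡ 16.
  x = λ² - 25 - 25 = 256 - 50 ≡ 3; y = λ·(25 - 3) - 6 ≡ 27. → (3, 27)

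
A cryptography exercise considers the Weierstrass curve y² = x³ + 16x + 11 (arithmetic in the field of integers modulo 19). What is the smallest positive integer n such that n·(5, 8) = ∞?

2P: tangent at (5, 8): λ = (3·5² + 16)/(2·8) ≡ 15/16. 16⁻¹ ≡ 6 (mod 19) since 16·6 = 96 ≡ 1, so λ ≡ 15·6 ≡ 14.
  x = λ² - 5 - 5 = 196 - 10 ≡ 15; y = λ·(5 - 15) - 8 ≡ 4. → (15, 4)
3P: (15, 4) + (5, 8). λ = (8 - 4)/(5 - 15) ≡ 4/9 mod 19. 9⁻¹ ≡ 17 (mod 19) since 9·17 = 153 ≡ 1, so λ ≡ 11.
  x = λ² - 15 - 5 = 121 - 20 ≡ 6; y = λ·(15 - 6) - 4 ≡ 0. → (6, 0)
4P: (6, 0) + (5, 8). λ = (8 - 0)/(5 - 6) ≡ 8/18 mod 19. 18⁻¹ ≡ 18 (mod 19), so λ ≡ 11.
  x = λ² - 6 - 5 = 121 - 11 ≡ 15; y = λ·(6 - 15) - 0 ≡ 15. → (15, 15)
5P: (15, 15) + (5, 8). λ = (8 - 15)/(5 - 15) ≡ 12/9 mod 19. 9⁻¹ ≡ 17 (mod 19) since 9·17 = 153 ≡ 1, so λ ≡ 14.
  x = λ² - 15 - 5 = 196 - 20 ≡ 5; y = λ·(15 - 5) - 15 ≡ 11. → (5, 11)
6P: (5, 11) + (5, 8): same x and y₁ ≡ -y₂, so the sum is ∞.
6P = ∞, so the order is 6.

6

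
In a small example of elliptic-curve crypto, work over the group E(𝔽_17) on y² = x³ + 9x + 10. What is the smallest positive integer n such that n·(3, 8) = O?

9

2P: tangent at (3, 8): λ = (3·3² + 9)/(2·8) ≡ 2/16. 16⁻¹ ≡ 16 (mod 17), so λ ≡ 2·16 ≡ 15.
  x = λ² - 3 - 3 = 225 - 6 ≡ 15; y = λ·(3 - 15) - 8 ≡ 16. → (15, 16)
3P: (15, 16) + (3, 8). λ = (8 - 16)/(3 - 15) ≡ 9/5 mod 17. 5⁻¹ ≡ 7 (mod 17), so λ ≡ 12.
  x = λ² - 15 - 3 = 144 - 18 ≡ 7; y = λ·(15 - 7) - 16 ≡ 12. → (7, 12)
4P: (7, 12) + (3, 8). λ = (8 - 12)/(3 - 7) ≡ 13/13 mod 17. 13⁻¹ ≡ 4 (mod 17), so λ ≡ 1.
  x = λ² - 7 - 3 = 1 - 10 ≡ 8; y = λ·(7 - 8) - 12 ≡ 4. → (8, 4)
5P: (8, 4) + (3, 8). λ = (8 - 4)/(3 - 8) ≡ 4/12 mod 17. 12⁻¹ ≡ 10 (mod 17) since 12·10 = 120 ≡ 1, so λ ≡ 6.
  x = λ² - 8 - 3 = 36 - 11 ≡ 8; y = λ·(8 - 8) - 4 ≡ 13. → (8, 13)
6P: (8, 13) + (3, 8). λ = (8 - 13)/(3 - 8) ≡ 12/12 mod 17. 12⁻¹ ≡ 10 (mod 17), so λ ≡ 1.
  x = λ² - 8 - 3 = 1 - 11 ≡ 7; y = λ·(8 - 7) - 13 ≡ 5. → (7, 5)
7P: (7, 5) + (3, 8). λ = (8 - 5)/(3 - 7) ≡ 3/13 mod 17. 13⁻¹ ≡ 4 (mod 17) since 13·4 = 52 ≡ 1, so λ ≡ 12.
  x = λ² - 7 - 3 = 144 - 10 ≡ 15; y = λ·(7 - 15) - 5 ≡ 1. → (15, 1)
8P: (15, 1) + (3, 8). λ = (8 - 1)/(3 - 15) ≡ 7/5 mod 17. 5⁻¹ ≡ 7 (mod 17), so λ ≡ 15.
  x = λ² - 15 - 3 = 225 - 18 ≡ 3; y = λ·(15 - 3) - 1 ≡ 9. → (3, 9)
9P: (3, 9) + (3, 8): same x and y₁ ≡ -y₂, so the sum is O.
9P = O, so the order is 9.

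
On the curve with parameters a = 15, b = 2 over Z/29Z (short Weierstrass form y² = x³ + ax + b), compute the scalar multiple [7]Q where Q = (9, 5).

Repeated addition: build up to 7Q.
2Q: tangent at (9, 5): λ = (3·9² + 15)/(2·5) ≡ 26/10. 10⁻¹ ≡ 3 (mod 29) since 10·3 = 30 ≡ 1, so λ ≡ 26·3 ≡ 20.
  x = λ² - 9 - 9 = 400 - 18 ≡ 5; y = λ·(9 - 5) - 5 ≡ 17. → (5, 17)
3Q: (5, 17) + (9, 5). λ = (5 - 17)/(9 - 5) ≡ 17/4 mod 29. 4⁻¹ ≡ 22 (mod 29), so λ ≡ 26.
  x = λ² - 5 - 9 = 676 - 14 ≡ 24; y = λ·(5 - 24) - 17 ≡ 11. → (24, 11)
4Q: (24, 11) + (9, 5). λ = (5 - 11)/(9 - 24) ≡ 23/14 mod 29. 14⁻¹ ≡ 27 (mod 29), so λ ≡ 12.
  x = λ² - 24 - 9 = 144 - 33 ≡ 24; y = λ·(24 - 24) - 11 ≡ 18. → (24, 18)
5Q: (24, 18) + (9, 5). λ = (5 - 18)/(9 - 24) ≡ 16/14 mod 29. 14⁻¹ ≡ 27 (mod 29), so λ ≡ 26.
  x = λ² - 24 - 9 = 676 - 33 ≡ 5; y = λ·(24 - 5) - 18 ≡ 12. → (5, 12)
6Q: (5, 12) + (9, 5). λ = (5 - 12)/(9 - 5) ≡ 22/4 mod 29. 4⁻¹ ≡ 22 (mod 29), so λ ≡ 20.
  x = λ² - 5 - 9 = 400 - 14 ≡ 9; y = λ·(5 - 9) - 12 ≡ 24. → (9, 24)
7Q: (9, 24) + (9, 5): same x and y₁ ≡ -y₂, so the sum is 𝒪.

O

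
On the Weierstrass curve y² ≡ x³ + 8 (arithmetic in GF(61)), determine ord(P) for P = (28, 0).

2P: (28, 0) + (28, 0): same x and y₁ ≡ -y₂, so the sum is ∞.
2P = ∞, so the order is 2.

2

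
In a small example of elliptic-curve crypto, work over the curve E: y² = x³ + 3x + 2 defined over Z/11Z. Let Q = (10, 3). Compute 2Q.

(3, 4)

tangent at (10, 3): λ = (3·10² + 3)/(2·3) ≡ 6/6. 6⁻¹ ≡ 2 (mod 11), so λ ≡ 6·2 ≡ 1.
  x = λ² - 10 - 10 = 1 - 20 ≡ 3; y = λ·(10 - 3) - 3 ≡ 4. → (3, 4)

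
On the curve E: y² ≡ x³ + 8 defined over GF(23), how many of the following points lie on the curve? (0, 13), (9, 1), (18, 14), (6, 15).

(0, 13): 13² ≡ 8, rhs ≡ 8 → on.
(9, 1): 1² ≡ 1, rhs ≡ 1 → on.
(18, 14): 14² ≡ 12, rhs ≡ 21 → off.
(6, 15): 15² ≡ 18, rhs ≡ 17 → off.

2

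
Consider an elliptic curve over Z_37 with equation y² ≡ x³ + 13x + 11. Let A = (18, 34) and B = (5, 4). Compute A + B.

(4, 4)

(18, 34) + (5, 4). λ = (4 - 34)/(5 - 18) ≡ 7/24 mod 37. 24⁻¹ ≡ 17 (mod 37), so λ ≡ 8.
  x = λ² - 18 - 5 = 64 - 23 ≡ 4; y = λ·(18 - 4) - 34 ≡ 4. → (4, 4)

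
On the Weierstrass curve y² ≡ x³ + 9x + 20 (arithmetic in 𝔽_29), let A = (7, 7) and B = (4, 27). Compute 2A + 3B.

(20, 14)

First 2A:
Repeated addition: build up to 2A.
2A: tangent at (7, 7): λ = (3·7² + 9)/(2·7) ≡ 11/14. 14⁻¹ ≡ 27 (mod 29) since 14·27 = 378 ≡ 1, so λ ≡ 11·27 ≡ 7.
  x = λ² - 7 - 7 = 49 - 14 ≡ 6; y = λ·(7 - 6) - 7 ≡ 0. → (6, 0)
2A = (6, 0).
Next 3B:
Repeated addition: build up to 3B.
2B: tangent at (4, 27): λ = (3·4² + 9)/(2·27) ≡ 28/25. 25⁻¹ ≡ 7 (mod 29), so λ ≡ 28·7 ≡ 22.
  x = λ² - 4 - 4 = 484 - 8 ≡ 12; y = λ·(4 - 12) - 27 ≡ 0. → (12, 0)
3B: (12, 0) + (4, 27). λ = (27 - 0)/(4 - 12) ≡ 27/21 mod 29. 21⁻¹ ≡ 18 (mod 29) since 21·18 = 378 ≡ 1, so λ ≡ 22.
  x = λ² - 12 - 4 = 484 - 16 ≡ 4; y = λ·(12 - 4) - 0 ≡ 2. → (4, 2)
3B = (4, 2).
Finally 2A + 3B:
(6, 0) + (4, 2). λ = (2 - 0)/(4 - 6) ≡ 2/27 mod 29. 27⁻¹ ≡ 14 (mod 29) since 27·14 = 378 ≡ 1, so λ ≡ 28.
  x = λ² - 6 - 4 = 784 - 10 ≡ 20; y = λ·(6 - 20) - 0 ≡ 14. → (20, 14)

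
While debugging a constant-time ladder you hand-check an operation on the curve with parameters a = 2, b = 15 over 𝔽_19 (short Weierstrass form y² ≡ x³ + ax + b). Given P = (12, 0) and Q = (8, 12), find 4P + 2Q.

First 4P:
Repeated addition: build up to 4P.
2P: (12, 0) + (12, 0): same x and y₁ ≡ -y₂, so the sum is the point at infinity.
3P: the point at infinity + (12, 0) = (12, 0) (identity).
4P: (12, 0) + (12, 0): same x and y₁ ≡ -y₂, so the sum is the point at infinity.
4P = the point at infinity.
Next 2Q:
Repeated addition: build up to 2Q.
2Q: tangent at (8, 12): λ = (3·8² + 2)/(2·12) ≡ 4/5. 5⁻¹ ≡ 4 (mod 19), so λ ≡ 4·4 ≡ 16.
  x = λ² - 8 - 8 = 256 - 16 ≡ 12; y = λ·(8 - 12) - 12 ≡ 0. → (12, 0)
2Q = (12, 0).
Finally 4P + 2Q:
the point at infinity + (12, 0) = (12, 0) (identity).

(12, 0)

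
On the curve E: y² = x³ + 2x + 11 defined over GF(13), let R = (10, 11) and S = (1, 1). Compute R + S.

(5, 9)

(10, 11) + (1, 1). λ = (1 - 11)/(1 - 10) ≡ 3/4 mod 13. 4⁻¹ ≡ 10 (mod 13) since 4·10 = 40 ≡ 1, so λ ≡ 4.
  x = λ² - 10 - 1 = 16 - 11 ≡ 5; y = λ·(10 - 5) - 11 ≡ 9. → (5, 9)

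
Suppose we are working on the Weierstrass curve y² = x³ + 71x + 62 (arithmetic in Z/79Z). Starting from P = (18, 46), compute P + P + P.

(64, 58)

Repeated addition: build up to 3P.
2P: tangent at (18, 46): λ = (3·18² + 71)/(2·46) ≡ 16/13. 13⁻¹ ≡ 73 (mod 79), so λ ≡ 16·73 ≡ 62.
  x = λ² - 18 - 18 = 3844 - 36 ≡ 16; y = λ·(18 - 16) - 46 ≡ 78. → (16, 78)
3P: (16, 78) + (18, 46). λ = (46 - 78)/(18 - 16) ≡ 47/2 mod 79. 2⁻¹ ≡ 40 (mod 79) since 2·40 = 80 ≡ 1, so λ ≡ 63.
  x = λ² - 16 - 18 = 3969 - 34 ≡ 64; y = λ·(16 - 64) - 78 ≡ 58. → (64, 58)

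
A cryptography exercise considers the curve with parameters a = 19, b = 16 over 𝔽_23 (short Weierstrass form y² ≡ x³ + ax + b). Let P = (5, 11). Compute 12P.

(17, 13)

Double-and-add on 12 = (1100)₂. Start with P = (5, 11) for the leading 1-bit.
double: tangent at (5, 11): λ = (3·5² + 19)/(2·11) ≡ 2/22. 22⁻¹ ≡ 22 (mod 23) since 22·22 = 484 ≡ 1, so λ ≡ 2·22 ≡ 21.
  x = λ² - 5 - 5 = 441 - 10 ≡ 17; y = λ·(5 - 17) - 11 ≡ 13. → (17, 13)
add P: (17, 13) + (5, 11). λ = (11 - 13)/(5 - 17) ≡ 21/11 mod 23. 11⁻¹ ≡ 21 (mod 23), so λ ≡ 4.
  x = λ² - 17 - 5 = 16 - 22 ≡ 17; y = λ·(17 - 17) - 13 ≡ 10. → (17, 10)
double: tangent at (17, 10): λ = (3·17² + 19)/(2·10) ≡ 12/20. 20⁻¹ ≡ 15 (mod 23) since 20·15 = 300 ≡ 1, so λ ≡ 12·15 ≡ 19.
  x = λ² - 17 - 17 = 361 - 34 ≡ 5; y = λ·(17 - 5) - 10 ≡ 11. → (5, 11)
double: tangent at (5, 11): λ = (3·5² + 19)/(2·11) ≡ 2/22. 22⁻¹ ≡ 22 (mod 23), so λ ≡ 2·22 ≡ 21.
  x = λ² - 5 - 5 = 441 - 10 ≡ 17; y = λ·(5 - 17) - 11 ≡ 13. → (17, 13)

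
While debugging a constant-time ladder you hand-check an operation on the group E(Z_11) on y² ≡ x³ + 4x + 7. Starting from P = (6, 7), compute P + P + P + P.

Repeated addition: build up to 4P.
2P: tangent at (6, 7): λ = (3·6² + 4)/(2·7) ≡ 2/3. 3⁻¹ ≡ 4 (mod 11) since 3·4 = 12 ≡ 1, so λ ≡ 2·4 ≡ 8.
  x = λ² - 6 - 6 = 64 - 12 ≡ 8; y = λ·(6 - 8) - 7 ≡ 10. → (8, 10)
3P: (8, 10) + (6, 7). λ = (7 - 10)/(6 - 8) ≡ 8/9 mod 11. 9⁻¹ ≡ 5 (mod 11), so λ ≡ 7.
  x = λ² - 8 - 6 = 49 - 14 ≡ 2; y = λ·(8 - 2) - 10 ≡ 10. → (2, 10)
4P: (2, 10) + (6, 7). λ = (7 - 10)/(6 - 2) ≡ 8/4 mod 11. 4⁻¹ ≡ 3 (mod 11), so λ ≡ 2.
  x = λ² - 2 - 6 = 4 - 8 ≡ 7; y = λ·(2 - 7) - 10 ≡ 2. → (7, 2)

(7, 2)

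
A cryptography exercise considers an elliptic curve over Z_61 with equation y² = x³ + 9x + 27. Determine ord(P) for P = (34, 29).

2P: tangent at (34, 29): λ = (3·34² + 9)/(2·29) ≡ 0/58. 58⁻¹ ≡ 20 (mod 61) since 58·20 = 1160 ≡ 1, so λ ≡ 0·20 ≡ 0.
  x = λ² - 34 - 34 = 0 - 68 ≡ 54; y = λ·(34 - 54) - 29 ≡ 32. → (54, 32)
3P: (54, 32) + (34, 29). λ = (29 - 32)/(34 - 54) ≡ 58/41 mod 61. 41⁻¹ ≡ 3 (mod 61) since 41·3 = 123 ≡ 1, so λ ≡ 52.
  x = λ² - 54 - 34 = 2704 - 88 ≡ 54; y = λ·(54 - 54) - 32 ≡ 29. → (54, 29)
4P: (54, 29) + (34, 29). λ = (29 - 29)/(34 - 54) ≡ 0/41 mod 61. 41⁻¹ ≡ 3 (mod 61) since 41·3 = 123 ≡ 1, so λ ≡ 0.
  x = λ² - 54 - 34 = 0 - 88 ≡ 34; y = λ·(54 - 34) - 29 ≡ 32. → (34, 32)
5P: (34, 32) + (34, 29): same x and y₁ ≡ -y₂, so the sum is ∞.
5P = ∞, so the order is 5.

5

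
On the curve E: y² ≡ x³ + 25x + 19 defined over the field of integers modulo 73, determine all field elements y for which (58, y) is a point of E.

24, 49

x³ + 25x + 19 = 196581 ≡ 65 (mod 73).
Square roots of 65 mod 73: 24 and 49 (since 24² = 576 ≡ 65).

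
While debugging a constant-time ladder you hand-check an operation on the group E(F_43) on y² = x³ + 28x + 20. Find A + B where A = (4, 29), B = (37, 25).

(4, 29) + (37, 25). λ = (25 - 29)/(37 - 4) ≡ 39/33 mod 43. 33⁻¹ ≡ 30 (mod 43), so λ ≡ 9.
  x = λ² - 4 - 37 = 81 - 41 ≡ 40; y = λ·(4 - 40) - 29 ≡ 34. → (40, 34)

(40, 34)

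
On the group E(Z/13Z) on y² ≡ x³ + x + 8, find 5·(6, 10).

Write P = (6, 10).
Double-and-add on 5 = (101)₂. Start with P = (6, 10) for the leading 1-bit.
double: tangent at (6, 10): λ = (3·6² + 1)/(2·10) ≡ 5/7. 7⁻¹ ≡ 2 (mod 13) since 7·2 = 14 ≡ 1, so λ ≡ 5·2 ≡ 10.
  x = λ² - 6 - 6 = 100 - 12 ≡ 10; y = λ·(6 - 10) - 10 ≡ 2. → (10, 2)
double: tangent at (10, 2): λ = (3·10² + 1)/(2·2) ≡ 2/4. 4⁻¹ ≡ 10 (mod 13) since 4·10 = 40 ≡ 1, so λ ≡ 2·10 ≡ 7.
  x = λ² - 10 - 10 = 49 - 20 ≡ 3; y = λ·(10 - 3) - 2 ≡ 8. → (3, 8)
add P: (3, 8) + (6, 10). λ = (10 - 8)/(6 - 3) ≡ 2/3 mod 13. 3⁻¹ ≡ 9 (mod 13) since 3·9 = 27 ≡ 1, so λ ≡ 5.
  x = λ² - 3 - 6 = 25 - 9 ≡ 3; y = λ·(3 - 3) - 8 ≡ 5. → (3, 5)

(3, 5)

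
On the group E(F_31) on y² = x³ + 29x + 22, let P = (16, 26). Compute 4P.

(9, 19)

Repeated addition: build up to 4P.
2P: tangent at (16, 26): λ = (3·16² + 29)/(2·26) ≡ 22/21. 21⁻¹ ≡ 3 (mod 31) since 21·3 = 63 ≡ 1, so λ ≡ 22·3 ≡ 4.
  x = λ² - 16 - 16 = 16 - 32 ≡ 15; y = λ·(16 - 15) - 26 ≡ 9. → (15, 9)
3P: (15, 9) + (16, 26). λ = (26 - 9)/(16 - 15) ≡ 17/1 mod 31. 1⁻¹ ≡ 1 (mod 31) since 1·1 = 1 ≡ 1, so λ ≡ 17.
  x = λ² - 15 - 16 = 289 - 31 ≡ 10; y = λ·(15 - 10) - 9 ≡ 14. → (10, 14)
4P: (10, 14) + (16, 26). λ = (26 - 14)/(16 - 10) ≡ 12/6 mod 31. 6⁻¹ ≡ 26 (mod 31) since 6·26 = 156 ≡ 1, so λ ≡ 2.
  x = λ² - 10 - 16 = 4 - 26 ≡ 9; y = λ·(10 - 9) - 14 ≡ 19. → (9, 19)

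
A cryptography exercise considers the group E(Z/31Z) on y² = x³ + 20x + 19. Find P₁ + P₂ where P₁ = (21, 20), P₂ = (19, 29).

(21, 20) + (19, 29). λ = (29 - 20)/(19 - 21) ≡ 9/29 mod 31. 29⁻¹ ≡ 15 (mod 31) since 29·15 = 435 ≡ 1, so λ ≡ 11.
  x = λ² - 21 - 19 = 121 - 40 ≡ 19; y = λ·(21 - 19) - 20 ≡ 2. → (19, 2)

(19, 2)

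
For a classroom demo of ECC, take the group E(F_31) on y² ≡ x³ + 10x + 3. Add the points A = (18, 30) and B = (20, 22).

(9, 27)

(18, 30) + (20, 22). λ = (22 - 30)/(20 - 18) ≡ 23/2 mod 31. 2⁻¹ ≡ 16 (mod 31) since 2·16 = 32 ≡ 1, so λ ≡ 27.
  x = λ² - 18 - 20 = 729 - 38 ≡ 9; y = λ·(18 - 9) - 30 ≡ 27. → (9, 27)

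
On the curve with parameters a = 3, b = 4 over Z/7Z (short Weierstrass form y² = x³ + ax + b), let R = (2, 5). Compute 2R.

tangent at (2, 5): λ = (3·2² + 3)/(2·5) ≡ 1/3. 3⁻¹ ≡ 5 (mod 7) since 3·5 = 15 ≡ 1, so λ ≡ 1·5 ≡ 5.
  x = λ² - 2 - 2 = 25 - 4 ≡ 0; y = λ·(2 - 0) - 5 ≡ 5. → (0, 5)

(0, 5)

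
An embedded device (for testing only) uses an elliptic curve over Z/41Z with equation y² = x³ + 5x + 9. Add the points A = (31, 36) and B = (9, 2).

(0, 38)

(31, 36) + (9, 2). λ = (2 - 36)/(9 - 31) ≡ 7/19 mod 41. 19⁻¹ ≡ 13 (mod 41) since 19·13 = 247 ≡ 1, so λ ≡ 9.
  x = λ² - 31 - 9 = 81 - 40 ≡ 0; y = λ·(31 - 0) - 36 ≡ 38. → (0, 38)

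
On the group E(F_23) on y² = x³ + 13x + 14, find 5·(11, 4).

Write Q = (11, 4).
Repeated addition: build up to 5Q.
2Q: tangent at (11, 4): λ = (3·11² + 13)/(2·4) ≡ 8/8. 8⁻¹ ≡ 3 (mod 23), so λ ≡ 8·3 ≡ 1.
  x = λ² - 11 - 11 = 1 - 22 ≡ 2; y = λ·(11 - 2) - 4 ≡ 5. → (2, 5)
3Q: (2, 5) + (11, 4). λ = (4 - 5)/(11 - 2) ≡ 22/9 mod 23. 9⁻¹ ≡ 18 (mod 23), so λ ≡ 5.
  x = λ² - 2 - 11 = 25 - 13 ≡ 12; y = λ·(2 - 12) - 5 ≡ 14. → (12, 14)
4Q: (12, 14) + (11, 4). λ = (4 - 14)/(11 - 12) ≡ 13/22 mod 23. 22⁻¹ ≡ 22 (mod 23) since 22·22 = 484 ≡ 1, so λ ≡ 10.
  x = λ² - 12 - 11 = 100 - 23 ≡ 8; y = λ·(12 - 8) - 14 ≡ 3. → (8, 3)
5Q: (8, 3) + (11, 4). λ = (4 - 3)/(11 - 8) ≡ 1/3 mod 23. 3⁻¹ ≡ 8 (mod 23), so λ ≡ 8.
  x = λ² - 8 - 11 = 64 - 19 ≡ 22; y = λ·(8 - 22) - 3 ≡ 0. → (22, 0)

(22, 0)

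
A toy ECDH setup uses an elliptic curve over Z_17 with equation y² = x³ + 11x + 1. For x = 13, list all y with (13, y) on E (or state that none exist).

none

x³ + 11x + 1 = 2341 ≡ 12 (mod 17).
12 is a non-residue mod 17; no y exists.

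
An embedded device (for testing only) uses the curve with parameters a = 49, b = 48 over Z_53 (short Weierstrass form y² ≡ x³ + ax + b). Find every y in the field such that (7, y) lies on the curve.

x³ + 49x + 48 = 734 ≡ 45 (mod 53).
45 is a non-residue mod 53; no y exists.

none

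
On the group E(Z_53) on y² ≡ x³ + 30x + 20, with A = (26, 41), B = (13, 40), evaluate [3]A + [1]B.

First 3A:
Repeated addition: build up to 3A.
2A: tangent at (26, 41): λ = (3·26² + 30)/(2·41) ≡ 44/29. 29⁻¹ ≡ 11 (mod 53), so λ ≡ 44·11 ≡ 7.
  x = λ² - 26 - 26 = 49 - 52 ≡ 50; y = λ·(26 - 50) - 41 ≡ 3. → (50, 3)
3A: (50, 3) + (26, 41). λ = (41 - 3)/(26 - 50) ≡ 38/29 mod 53. 29⁻¹ ≡ 11 (mod 53) since 29·11 = 319 ≡ 1, so λ ≡ 47.
  x = λ² - 50 - 26 = 2209 - 76 ≡ 13; y = λ·(50 - 13) - 3 ≡ 40. → (13, 40)
3A = (13, 40).
Finally 3A + B:
tangent at (13, 40): λ = (3·13² + 30)/(2·40) ≡ 7/27. 27⁻¹ ≡ 2 (mod 53), so λ ≡ 7·2 ≡ 14.
  x = λ² - 13 - 13 = 196 - 26 ≡ 11; y = λ·(13 - 11) - 40 ≡ 41. → (11, 41)

(11, 41)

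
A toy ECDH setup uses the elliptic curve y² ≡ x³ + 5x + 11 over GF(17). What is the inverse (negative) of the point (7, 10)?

-(7, 10) = (7, -10 mod 17) = (7, 7).

(7, 7)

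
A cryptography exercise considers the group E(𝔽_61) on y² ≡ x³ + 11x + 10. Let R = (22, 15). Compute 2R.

(21, 48)

tangent at (22, 15): λ = (3·22² + 11)/(2·15) ≡ 60/30. 30⁻¹ ≡ 59 (mod 61) since 30·59 = 1770 ≡ 1, so λ ≡ 60·59 ≡ 2.
  x = λ² - 22 - 22 = 4 - 44 ≡ 21; y = λ·(22 - 21) - 15 ≡ 48. → (21, 48)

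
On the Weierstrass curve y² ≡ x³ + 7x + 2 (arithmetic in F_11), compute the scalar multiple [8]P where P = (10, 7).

Repeated addition: build up to 8P.
2P: tangent at (10, 7): λ = (3·10² + 7)/(2·7) ≡ 10/3. 3⁻¹ ≡ 4 (mod 11), so λ ≡ 10·4 ≡ 7.
  x = λ² - 10 - 10 = 49 - 20 ≡ 7; y = λ·(10 - 7) - 7 ≡ 3. → (7, 3)
3P: (7, 3) + (10, 7). λ = (7 - 3)/(10 - 7) ≡ 4/3 mod 11. 3⁻¹ ≡ 4 (mod 11) since 3·4 = 12 ≡ 1, so λ ≡ 5.
  x = λ² - 7 - 10 = 25 - 17 ≡ 8; y = λ·(7 - 8) - 3 ≡ 3. → (8, 3)
4P: (8, 3) + (10, 7). λ = (7 - 3)/(10 - 8) ≡ 4/2 mod 11. 2⁻¹ ≡ 6 (mod 11) since 2·6 = 12 ≡ 1, so λ ≡ 2.
  x = λ² - 8 - 10 = 4 - 18 ≡ 8; y = λ·(8 - 8) - 3 ≡ 8. → (8, 8)
5P: (8, 8) + (10, 7). λ = (7 - 8)/(10 - 8) ≡ 10/2 mod 11. 2⁻¹ ≡ 6 (mod 11), so λ ≡ 5.
  x = λ² - 8 - 10 = 25 - 18 ≡ 7; y = λ·(8 - 7) - 8 ≡ 8. → (7, 8)
6P: (7, 8) + (10, 7). λ = (7 - 8)/(10 - 7) ≡ 10/3 mod 11. 3⁻¹ ≡ 4 (mod 11), so λ ≡ 7.
  x = λ² - 7 - 10 = 49 - 17 ≡ 10; y = λ·(7 - 10) - 8 ≡ 4. → (10, 4)
7P: (10, 4) + (10, 7): same x and y₁ ≡ -y₂, so the sum is O.
8P: O + (10, 7) = (10, 7) (identity).

(10, 7)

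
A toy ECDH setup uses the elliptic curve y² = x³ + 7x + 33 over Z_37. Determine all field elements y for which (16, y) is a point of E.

none

x³ + 7x + 33 = 4241 ≡ 23 (mod 37).
23 is a non-residue mod 37; no y exists.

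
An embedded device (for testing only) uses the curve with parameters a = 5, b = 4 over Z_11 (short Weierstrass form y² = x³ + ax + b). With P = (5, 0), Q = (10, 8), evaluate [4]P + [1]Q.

(10, 8)

First 4P:
Double-and-add on 4 = (100)₂. Start with P = (5, 0) for the leading 1-bit.
double: (5, 0) + (5, 0): same x and y₁ ≡ -y₂, so the sum is O.
double: O + O = O (identity).
4P = O.
Finally 4P + Q:
O + (10, 8) = (10, 8) (identity).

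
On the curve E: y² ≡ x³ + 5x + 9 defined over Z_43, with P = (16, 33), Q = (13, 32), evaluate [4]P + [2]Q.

First 4P:
Double-and-add on 4 = (100)₂. Start with P = (16, 33) for the leading 1-bit.
double: tangent at (16, 33): λ = (3·16² + 5)/(2·33) ≡ 42/23. 23⁻¹ ≡ 15 (mod 43), so λ ≡ 42·15 ≡ 28.
  x = λ² - 16 - 16 = 784 - 32 ≡ 21; y = λ·(16 - 21) - 33 ≡ 42. → (21, 42)
double: tangent at (21, 42): λ = (3·21² + 5)/(2·42) ≡ 38/41. 41⁻¹ ≡ 21 (mod 43) since 41·21 = 861 ≡ 1, so λ ≡ 38·21 ≡ 24.
  x = λ² - 21 - 21 = 576 - 42 ≡ 18; y = λ·(21 - 18) - 42 ≡ 30. → (18, 30)
4P = (18, 30).
Next 2Q:
Repeated addition: build up to 2Q.
2Q: tangent at (13, 32): λ = (3·13² + 5)/(2·32) ≡ 39/21. 21⁻¹ ≡ 41 (mod 43) since 21·41 = 861 ≡ 1, so λ ≡ 39·41 ≡ 8.
  x = λ² - 13 - 13 = 64 - 26 ≡ 38; y = λ·(13 - 38) - 32 ≡ 26. → (38, 26)
2Q = (38, 26).
Finally 4P + 2Q:
(18, 30) + (38, 26). λ = (26 - 30)/(38 - 18) ≡ 39/20 mod 43. 20⁻¹ ≡ 28 (mod 43), so λ ≡ 17.
  x = λ² - 18 - 38 = 289 - 56 ≡ 18; y = λ·(18 - 18) - 30 ≡ 13. → (18, 13)

(18, 13)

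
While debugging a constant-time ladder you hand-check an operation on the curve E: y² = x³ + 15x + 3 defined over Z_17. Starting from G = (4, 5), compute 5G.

(4, 12)

Repeated addition: build up to 5G.
2G: tangent at (4, 5): λ = (3·4² + 15)/(2·5) ≡ 12/10. 10⁻¹ ≡ 12 (mod 17) since 10·12 = 120 ≡ 1, so λ ≡ 12·12 ≡ 8.
  x = λ² - 4 - 4 = 64 - 8 ≡ 5; y = λ·(4 - 5) - 5 ≡ 4. → (5, 4)
3G: (5, 4) + (4, 5). λ = (5 - 4)/(4 - 5) ≡ 1/16 mod 17. 16⁻¹ ≡ 16 (mod 17) since 16·16 = 256 ≡ 1, so λ ≡ 16.
  x = λ² - 5 - 4 = 256 - 9 ≡ 9; y = λ·(5 - 9) - 4 ≡ 0. → (9, 0)
4G: (9, 0) + (4, 5). λ = (5 - 0)/(4 - 9) ≡ 5/12 mod 17. 12⁻¹ ≡ 10 (mod 17), so λ ≡ 16.
  x = λ² - 9 - 4 = 256 - 13 ≡ 5; y = λ·(9 - 5) - 0 ≡ 13. → (5, 13)
5G: (5, 13) + (4, 5). λ = (5 - 13)/(4 - 5) ≡ 9/16 mod 17. 16⁻¹ ≡ 16 (mod 17) since 16·16 = 256 ≡ 1, so λ ≡ 8.
  x = λ² - 5 - 4 = 64 - 9 ≡ 4; y = λ·(5 - 4) - 13 ≡ 12. → (4, 12)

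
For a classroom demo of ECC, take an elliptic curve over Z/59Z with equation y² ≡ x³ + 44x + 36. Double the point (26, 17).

tangent at (26, 17): λ = (3·26² + 44)/(2·17) ≡ 7/34. 34⁻¹ ≡ 33 (mod 59), so λ ≡ 7·33 ≡ 54.
  x = λ² - 26 - 26 = 2916 - 52 ≡ 32; y = λ·(26 - 32) - 17 ≡ 13. → (32, 13)

(32, 13)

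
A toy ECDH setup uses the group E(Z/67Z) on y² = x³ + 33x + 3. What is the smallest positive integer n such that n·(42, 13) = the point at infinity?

3

2P: tangent at (42, 13): λ = (3·42² + 33)/(2·13) ≡ 32/26. 26⁻¹ ≡ 49 (mod 67) since 26·49 = 1274 ≡ 1, so λ ≡ 32·49 ≡ 27.
  x = λ² - 42 - 42 = 729 - 84 ≡ 42; y = λ·(42 - 42) - 13 ≡ 54. → (42, 54)
3P: (42, 54) + (42, 13): same x and y₁ ≡ -y₂, so the sum is the point at infinity.
3P = the point at infinity, so the order is 3.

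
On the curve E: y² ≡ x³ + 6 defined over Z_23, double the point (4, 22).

(16, 13)

tangent at (4, 22): λ = (3·4² + 0)/(2·22) ≡ 2/21. 21⁻¹ ≡ 11 (mod 23), so λ ≡ 2·11 ≡ 22.
  x = λ² - 4 - 4 = 484 - 8 ≡ 16; y = λ·(4 - 16) - 22 ≡ 13. → (16, 13)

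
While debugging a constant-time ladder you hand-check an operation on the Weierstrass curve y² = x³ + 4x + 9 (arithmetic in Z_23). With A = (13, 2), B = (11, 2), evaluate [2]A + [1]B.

First 2A:
Repeated addition: build up to 2A.
2A: tangent at (13, 2): λ = (3·13² + 4)/(2·2) ≡ 5/4. 4⁻¹ ≡ 6 (mod 23), so λ ≡ 5·6 ≡ 7.
  x = λ² - 13 - 13 = 49 - 26 ≡ 0; y = λ·(13 - 0) - 2 ≡ 20. → (0, 20)
2A = (0, 20).
Finally 2A + B:
(0, 20) + (11, 2). λ = (2 - 20)/(11 - 0) ≡ 5/11 mod 23. 11⁻¹ ≡ 21 (mod 23), so λ ≡ 13.
  x = λ² - 0 - 11 = 169 - 11 ≡ 20; y = λ·(0 - 20) - 20 ≡ 19. → (20, 19)

(20, 19)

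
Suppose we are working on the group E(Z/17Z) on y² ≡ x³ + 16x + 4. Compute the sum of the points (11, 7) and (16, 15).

(11, 7) + (16, 15). λ = (15 - 7)/(16 - 11) ≡ 8/5 mod 17. 5⁻¹ ≡ 7 (mod 17), so λ ≡ 5.
  x = λ² - 11 - 16 = 25 - 27 ≡ 15; y = λ·(11 - 15) - 7 ≡ 7. → (15, 7)

(15, 7)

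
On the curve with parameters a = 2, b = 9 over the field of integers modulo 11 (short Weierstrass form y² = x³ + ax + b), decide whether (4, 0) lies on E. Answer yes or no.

no

y² = 0² ≡ 0; x³ + 2x + 9 = 81 ≡ 4 (mod 11). 0 ≠ 4.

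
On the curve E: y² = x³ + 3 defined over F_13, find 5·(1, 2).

Write P = (1, 2).
Repeated addition: build up to 5P.
2P: tangent at (1, 2): λ = (3·1² + 0)/(2·2) ≡ 3/4. 4⁻¹ ≡ 10 (mod 13) since 4·10 = 40 ≡ 1, so λ ≡ 3·10 ≡ 4.
  x = λ² - 1 - 1 = 16 - 2 ≡ 1; y = λ·(1 - 1) - 2 ≡ 11. → (1, 11)
3P: (1, 11) + (1, 2): same x and y₁ ≡ -y₂, so the sum is the point at infinity.
4P: the point at infinity + (1, 2) = (1, 2) (identity).
5P: tangent at (1, 2): λ = (3·1² + 0)/(2·2) ≡ 3/4. 4⁻¹ ≡ 10 (mod 13), so λ ≡ 3·10 ≡ 4.
  x = λ² - 1 - 1 = 16 - 2 ≡ 1; y = λ·(1 - 1) - 2 ≡ 11. → (1, 11)

(1, 11)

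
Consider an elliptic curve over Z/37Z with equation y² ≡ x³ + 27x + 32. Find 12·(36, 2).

(20, 32)

Write Q = (36, 2).
Double-and-add on 12 = (1100)₂. Start with Q = (36, 2) for the leading 1-bit.
double: tangent at (36, 2): λ = (3·36² + 27)/(2·2) ≡ 30/4. 4⁻¹ ≡ 28 (mod 37) since 4·28 = 112 ≡ 1, so λ ≡ 30·28 ≡ 26.
  x = λ² - 36 - 36 = 676 - 72 ≡ 12; y = λ·(36 - 12) - 2 ≡ 30. → (12, 30)
add Q: (12, 30) + (36, 2). λ = (2 - 30)/(36 - 12) ≡ 9/24 mod 37. 24⁻¹ ≡ 17 (mod 37), so λ ≡ 5.
  x = λ² - 12 - 36 = 25 - 48 ≡ 14; y = λ·(12 - 14) - 30 ≡ 34. → (14, 34)
double: tangent at (14, 34): λ = (3·14² + 27)/(2·34) ≡ 23/31. 31⁻¹ ≡ 6 (mod 37), so λ ≡ 23·6 ≡ 27.
  x = λ² - 14 - 14 = 729 - 28 ≡ 35; y = λ·(14 - 35) - 34 ≡ 28. → (35, 28)
double: tangent at (35, 28): λ = (3·35² + 27)/(2·28) ≡ 2/19. 19⁻¹ ≡ 2 (mod 37) since 19·2 = 38 ≡ 1, so λ ≡ 2·2 ≡ 4.
  x = λ² - 35 - 35 = 16 - 70 ≡ 20; y = λ·(35 - 20) - 28 ≡ 32. → (20, 32)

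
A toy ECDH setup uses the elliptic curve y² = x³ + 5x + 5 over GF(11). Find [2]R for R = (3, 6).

tangent at (3, 6): λ = (3·3² + 5)/(2·6) ≡ 10/1. 1⁻¹ ≡ 1 (mod 11), so λ ≡ 10·1 ≡ 10.
  x = λ² - 3 - 3 = 100 - 6 ≡ 6; y = λ·(3 - 6) - 6 ≡ 8. → (6, 8)

(6, 8)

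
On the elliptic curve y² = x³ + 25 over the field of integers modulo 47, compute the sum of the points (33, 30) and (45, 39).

(43, 33)

(33, 30) + (45, 39). λ = (39 - 30)/(45 - 33) ≡ 9/12 mod 47. 12⁻¹ ≡ 4 (mod 47), so λ ≡ 36.
  x = λ² - 33 - 45 = 1296 - 78 ≡ 43; y = λ·(33 - 43) - 30 ≡ 33. → (43, 33)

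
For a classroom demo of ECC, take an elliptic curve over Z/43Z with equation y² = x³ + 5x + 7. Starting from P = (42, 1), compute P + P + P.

(7, 16)

Repeated addition: build up to 3P.
2P: tangent at (42, 1): λ = (3·42² + 5)/(2·1) ≡ 8/2. 2⁻¹ ≡ 22 (mod 43) since 2·22 = 44 ≡ 1, so λ ≡ 8·22 ≡ 4.
  x = λ² - 42 - 42 = 16 - 84 ≡ 18; y = λ·(42 - 18) - 1 ≡ 9. → (18, 9)
3P: (18, 9) + (42, 1). λ = (1 - 9)/(42 - 18) ≡ 35/24 mod 43. 24⁻¹ ≡ 9 (mod 43), so λ ≡ 14.
  x = λ² - 18 - 42 = 196 - 60 ≡ 7; y = λ·(18 - 7) - 9 ≡ 16. → (7, 16)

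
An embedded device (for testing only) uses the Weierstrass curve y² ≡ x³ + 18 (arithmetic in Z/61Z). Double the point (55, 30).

tangent at (55, 30): λ = (3·55² + 0)/(2·30) ≡ 47/60. 60⁻¹ ≡ 60 (mod 61) since 60·60 = 3600 ≡ 1, so λ ≡ 47·60 ≡ 14.
  x = λ² - 55 - 55 = 196 - 110 ≡ 25; y = λ·(55 - 25) - 30 ≡ 24. → (25, 24)

(25, 24)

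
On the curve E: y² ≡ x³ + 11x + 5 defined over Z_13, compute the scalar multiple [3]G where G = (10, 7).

Repeated addition: build up to 3G.
2G: tangent at (10, 7): λ = (3·10² + 11)/(2·7) ≡ 12/1. 1⁻¹ ≡ 1 (mod 13), so λ ≡ 12·1 ≡ 12.
  x = λ² - 10 - 10 = 144 - 20 ≡ 7; y = λ·(10 - 7) - 7 ≡ 3. → (7, 3)
3G: (7, 3) + (10, 7). λ = (7 - 3)/(10 - 7) ≡ 4/3 mod 13. 3⁻¹ ≡ 9 (mod 13), so λ ≡ 10.
  x = λ² - 7 - 10 = 100 - 17 ≡ 5; y = λ·(7 - 5) - 3 ≡ 4. → (5, 4)

(5, 4)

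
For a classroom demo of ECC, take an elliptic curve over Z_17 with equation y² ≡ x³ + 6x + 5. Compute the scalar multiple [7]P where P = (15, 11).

Double-and-add on 7 = (111)₂. Start with P = (15, 11) for the leading 1-bit.
double: tangent at (15, 11): λ = (3·15² + 6)/(2·11) ≡ 1/5. 5⁻¹ ≡ 7 (mod 17) since 5·7 = 35 ≡ 1, so λ ≡ 1·7 ≡ 7.
  x = λ² - 15 - 15 = 49 - 30 ≡ 2; y = λ·(15 - 2) - 11 ≡ 12. → (2, 12)
add P: (2, 12) + (15, 11). λ = (11 - 12)/(15 - 2) ≡ 16/13 mod 17. 13⁻¹ ≡ 4 (mod 17), so λ ≡ 13.
  x = λ² - 2 - 15 = 169 - 17 ≡ 16; y = λ·(2 - 16) - 12 ≡ 10. → (16, 10)
double: tangent at (16, 10): λ = (3·16² + 6)/(2·10) ≡ 9/3. 3⁻¹ ≡ 6 (mod 17), so λ ≡ 9·6 ≡ 3.
  x = λ² - 16 - 16 = 9 - 32 ≡ 11; y = λ·(16 - 11) - 10 ≡ 5. → (11, 5)
add P: (11, 5) + (15, 11). λ = (11 - 5)/(15 - 11) ≡ 6/4 mod 17. 4⁻¹ ≡ 13 (mod 17), so λ ≡ 10.
  x = λ² - 11 - 15 = 100 - 26 ≡ 6; y = λ·(11 - 6) - 5 ≡ 11. → (6, 11)

(6, 11)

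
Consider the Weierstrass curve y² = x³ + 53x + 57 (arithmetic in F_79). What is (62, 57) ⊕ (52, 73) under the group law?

(75, 27)

(62, 57) + (52, 73). λ = (73 - 57)/(52 - 62) ≡ 16/69 mod 79. 69⁻¹ ≡ 71 (mod 79), so λ ≡ 30.
  x = λ² - 62 - 52 = 900 - 114 ≡ 75; y = λ·(62 - 75) - 57 ≡ 27. → (75, 27)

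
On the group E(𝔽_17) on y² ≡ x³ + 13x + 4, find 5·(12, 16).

(15, 2)

Write P = (12, 16).
Double-and-add on 5 = (101)₂. Start with P = (12, 16) for the leading 1-bit.
double: tangent at (12, 16): λ = (3·12² + 13)/(2·16) ≡ 3/15. 15⁻¹ ≡ 8 (mod 17) since 15·8 = 120 ≡ 1, so λ ≡ 3·8 ≡ 7.
  x = λ² - 12 - 12 = 49 - 24 ≡ 8; y = λ·(12 - 8) - 16 ≡ 12. → (8, 12)
double: tangent at (8, 12): λ = (3·8² + 13)/(2·12) ≡ 1/7. 7⁻¹ ≡ 5 (mod 17), so λ ≡ 1·5 ≡ 5.
  x = λ² - 8 - 8 = 25 - 16 ≡ 9; y = λ·(8 - 9) - 12 ≡ 0. → (9, 0)
add P: (9, 0) + (12, 16). λ = (16 - 0)/(12 - 9) ≡ 16/3 mod 17. 3⁻¹ ≡ 6 (mod 17) since 3·6 = 18 ≡ 1, so λ ≡ 11.
  x = λ² - 9 - 12 = 121 - 21 ≡ 15; y = λ·(9 - 15) - 0 ≡ 2. → (15, 2)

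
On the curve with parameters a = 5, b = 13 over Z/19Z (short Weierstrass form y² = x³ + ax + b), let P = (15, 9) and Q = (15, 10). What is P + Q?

The two points share x = 15 and their y-coordinates satisfy 9 + 10 ≡ 0 (mod 19), so they are inverses. Their sum is O.

O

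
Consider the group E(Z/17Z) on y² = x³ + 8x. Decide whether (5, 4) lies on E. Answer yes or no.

no

y² = 4² ≡ 16; x³ + 8x + 0 = 165 ≡ 12 (mod 17). 16 ≠ 12.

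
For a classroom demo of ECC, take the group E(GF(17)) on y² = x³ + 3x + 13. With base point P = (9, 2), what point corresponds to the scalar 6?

Repeated addition: build up to 6P.
2P: tangent at (9, 2): λ = (3·9² + 3)/(2·2) ≡ 8/4. 4⁻¹ ≡ 13 (mod 17), so λ ≡ 8·13 ≡ 2.
  x = λ² - 9 - 9 = 4 - 18 ≡ 3; y = λ·(9 - 3) - 2 ≡ 10. → (3, 10)
3P: (3, 10) + (9, 2). λ = (2 - 10)/(9 - 3) ≡ 9/6 mod 17. 6⁻¹ ≡ 3 (mod 17), so λ ≡ 10.
  x = λ² - 3 - 9 = 100 - 12 ≡ 3; y = λ·(3 - 3) - 10 ≡ 7. → (3, 7)
4P: (3, 7) + (9, 2). λ = (2 - 7)/(9 - 3) ≡ 12/6 mod 17. 6⁻¹ ≡ 3 (mod 17), so λ ≡ 2.
  x = λ² - 3 - 9 = 4 - 12 ≡ 9; y = λ·(3 - 9) - 7 ≡ 15. → (9, 15)
5P: (9, 15) + (9, 2): same x and y₁ ≡ -y₂, so the sum is 𝒪.
6P: 𝒪 + (9, 2) = (9, 2) (identity).

(9, 2)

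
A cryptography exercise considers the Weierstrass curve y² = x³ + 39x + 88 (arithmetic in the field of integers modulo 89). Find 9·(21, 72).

Write Q = (21, 72).
Repeated addition: build up to 9Q.
2Q: tangent at (21, 72): λ = (3·21² + 39)/(2·72) ≡ 27/55. 55⁻¹ ≡ 34 (mod 89) since 55·34 = 1870 ≡ 1, so λ ≡ 27·34 ≡ 28.
  x = λ² - 21 - 21 = 784 - 42 ≡ 30; y = λ·(21 - 30) - 72 ≡ 32. → (30, 32)
3Q: (30, 32) + (21, 72). λ = (72 - 32)/(21 - 30) ≡ 40/80 mod 89. 80⁻¹ ≡ 79 (mod 89), so λ ≡ 45.
  x = λ² - 30 - 21 = 2025 - 51 ≡ 16; y = λ·(30 - 16) - 32 ≡ 64. → (16, 64)
4Q: (16, 64) + (21, 72). λ = (72 - 64)/(21 - 16) ≡ 8/5 mod 89. 5⁻¹ ≡ 18 (mod 89), so λ ≡ 55.
  x = λ² - 16 - 21 = 3025 - 37 ≡ 51; y = λ·(16 - 51) - 64 ≡ 58. → (51, 58)
5Q: (51, 58) + (21, 72). λ = (72 - 58)/(21 - 51) ≡ 14/59 mod 89. 59⁻¹ ≡ 86 (mod 89), so λ ≡ 47.
  x = λ² - 51 - 21 = 2209 - 72 ≡ 1; y = λ·(51 - 1) - 58 ≡ 67. → (1, 67)
6Q: (1, 67) + (21, 72). λ = (72 - 67)/(21 - 1) ≡ 5/20 mod 89. 20⁻¹ ≡ 49 (mod 89) since 20·49 = 980 ≡ 1, so λ ≡ 67.
  x = λ² - 1 - 21 = 4489 - 22 ≡ 17; y = λ·(1 - 17) - 67 ≡ 18. → (17, 18)
7Q: (17, 18) + (21, 72). λ = (72 - 18)/(21 - 17) ≡ 54/4 mod 89. 4⁻¹ ≡ 67 (mod 89), so λ ≡ 58.
  x = λ² - 17 - 21 = 3364 - 38 ≡ 33; y = λ·(17 - 33) - 18 ≡ 33. → (33, 33)
8Q: (33, 33) + (21, 72). λ = (72 - 33)/(21 - 33) ≡ 39/77 mod 89. 77⁻¹ ≡ 37 (mod 89), so λ ≡ 19.
  x = λ² - 33 - 21 = 361 - 54 ≡ 40; y = λ·(33 - 40) - 33 ≡ 12. → (40, 12)
9Q: (40, 12) + (21, 72). λ = (72 - 12)/(21 - 40) ≡ 60/70 mod 89. 70⁻¹ ≡ 14 (mod 89) since 70·14 = 980 ≡ 1, so λ ≡ 39.
  x = λ² - 40 - 21 = 1521 - 61 ≡ 36; y = λ·(40 - 36) - 12 ≡ 55. → (36, 55)

(36, 55)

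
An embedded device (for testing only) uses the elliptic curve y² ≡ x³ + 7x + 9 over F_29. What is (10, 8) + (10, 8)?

(15, 3)

tangent at (10, 8): λ = (3·10² + 7)/(2·8) ≡ 17/16. 16⁻¹ ≡ 20 (mod 29), so λ ≡ 17·20 ≡ 21.
  x = λ² - 10 - 10 = 441 - 20 ≡ 15; y = λ·(10 - 15) - 8 ≡ 3. → (15, 3)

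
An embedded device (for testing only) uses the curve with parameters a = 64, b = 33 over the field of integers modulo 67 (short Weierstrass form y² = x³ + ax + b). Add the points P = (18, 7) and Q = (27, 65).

(18, 7) + (27, 65). λ = (65 - 7)/(27 - 18) ≡ 58/9 mod 67. 9⁻¹ ≡ 15 (mod 67) since 9·15 = 135 ≡ 1, so λ ≡ 66.
  x = λ² - 18 - 27 = 4356 - 45 ≡ 23; y = λ·(18 - 23) - 7 ≡ 65. → (23, 65)

(23, 65)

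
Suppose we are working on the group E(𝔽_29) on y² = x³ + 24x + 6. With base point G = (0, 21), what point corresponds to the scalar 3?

Repeated addition: build up to 3G.
2G: tangent at (0, 21): λ = (3·0² + 24)/(2·21) ≡ 24/13. 13⁻¹ ≡ 9 (mod 29) since 13·9 = 117 ≡ 1, so λ ≡ 24·9 ≡ 13.
  x = λ² - 0 - 0 = 169 - 0 ≡ 24; y = λ·(0 - 24) - 21 ≡ 15. → (24, 15)
3G: (24, 15) + (0, 21). λ = (21 - 15)/(0 - 24) ≡ 6/5 mod 29. 5⁻¹ ≡ 6 (mod 29), so λ ≡ 7.
  x = λ² - 24 - 0 = 49 - 24 ≡ 25; y = λ·(24 - 25) - 15 ≡ 7. → (25, 7)

(25, 7)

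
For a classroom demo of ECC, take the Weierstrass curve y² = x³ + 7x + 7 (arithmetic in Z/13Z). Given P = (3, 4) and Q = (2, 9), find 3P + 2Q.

First 3P:
Repeated addition: build up to 3P.
2P: tangent at (3, 4): λ = (3·3² + 7)/(2·4) ≡ 8/8. 8⁻¹ ≡ 5 (mod 13), so λ ≡ 8·5 ≡ 1.
  x = λ² - 3 - 3 = 1 - 6 ≡ 8; y = λ·(3 - 8) - 4 ≡ 4. → (8, 4)
3P: (8, 4) + (3, 4). λ = (4 - 4)/(3 - 8) ≡ 0/8 mod 13. 8⁻¹ ≡ 5 (mod 13) since 8·5 = 40 ≡ 1, so λ ≡ 0.
  x = λ² - 8 - 3 = 0 - 11 ≡ 2; y = λ·(8 - 2) - 4 ≡ 9. → (2, 9)
3P = (2, 9).
Next 2Q:
Repeated addition: build up to 2Q.
2Q: tangent at (2, 9): λ = (3·2² + 7)/(2·9) ≡ 6/5. 5⁻¹ ≡ 8 (mod 13), so λ ≡ 6·8 ≡ 9.
  x = λ² - 2 - 2 = 81 - 4 ≡ 12; y = λ·(2 - 12) - 9 ≡ 5. → (12, 5)
2Q = (12, 5).
Finally 3P + 2Q:
(2, 9) + (12, 5). λ = (5 - 9)/(12 - 2) ≡ 9/10 mod 13. 10⁻¹ ≡ 4 (mod 13), so λ ≡ 10.
  x = λ² - 2 - 12 = 100 - 14 ≡ 8; y = λ·(2 - 8) - 9 ≡ 9. → (8, 9)

(8, 9)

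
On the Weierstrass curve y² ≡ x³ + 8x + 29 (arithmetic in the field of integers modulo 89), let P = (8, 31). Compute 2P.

tangent at (8, 31): λ = (3·8² + 8)/(2·31) ≡ 22/62. 62⁻¹ ≡ 56 (mod 89), so λ ≡ 22·56 ≡ 75.
  x = λ² - 8 - 8 = 5625 - 16 ≡ 2; y = λ·(8 - 2) - 31 ≡ 63. → (2, 63)

(2, 63)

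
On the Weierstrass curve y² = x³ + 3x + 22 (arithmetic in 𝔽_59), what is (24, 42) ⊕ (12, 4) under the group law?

(24, 42) + (12, 4). λ = (4 - 42)/(12 - 24) ≡ 21/47 mod 59. 47⁻¹ ≡ 54 (mod 59) since 47·54 = 2538 ≡ 1, so λ ≡ 13.
  x = λ² - 24 - 12 = 169 - 36 ≡ 15; y = λ·(24 - 15) - 42 ≡ 16. → (15, 16)

(15, 16)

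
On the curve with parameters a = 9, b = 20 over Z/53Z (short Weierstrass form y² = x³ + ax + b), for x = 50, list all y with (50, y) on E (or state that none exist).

x³ + 9x + 20 = 125470 ≡ 19 (mod 53).
19 is a non-residue mod 53; no y exists.

none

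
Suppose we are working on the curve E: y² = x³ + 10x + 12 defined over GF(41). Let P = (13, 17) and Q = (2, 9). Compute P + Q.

(13, 17) + (2, 9). λ = (9 - 17)/(2 - 13) ≡ 33/30 mod 41. 30⁻¹ ≡ 26 (mod 41), so λ ≡ 38.
  x = λ² - 13 - 2 = 1444 - 15 ≡ 35; y = λ·(13 - 35) - 17 ≡ 8. → (35, 8)

(35, 8)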